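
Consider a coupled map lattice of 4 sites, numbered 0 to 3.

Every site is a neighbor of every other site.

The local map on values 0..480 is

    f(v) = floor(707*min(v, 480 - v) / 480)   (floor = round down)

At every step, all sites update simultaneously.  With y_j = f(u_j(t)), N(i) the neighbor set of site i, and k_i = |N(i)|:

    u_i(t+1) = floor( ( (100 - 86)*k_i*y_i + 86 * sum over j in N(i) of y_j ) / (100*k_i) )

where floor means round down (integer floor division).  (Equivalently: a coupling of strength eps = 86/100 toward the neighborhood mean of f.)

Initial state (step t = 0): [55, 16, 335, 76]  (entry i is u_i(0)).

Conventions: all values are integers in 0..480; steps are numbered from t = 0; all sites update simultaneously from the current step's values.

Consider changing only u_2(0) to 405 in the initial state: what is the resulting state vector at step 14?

Simulating step by step:
t=0: [55, 16, 405, 76]
t=1: [81, 89, 77, 76]
t=2: [118, 116, 119, 119]
t=3: [173, 173, 172, 172]
t=4: [253, 253, 253, 253]
t=5: [334, 334, 334, 334]
t=6: [215, 215, 215, 215]
t=7: [316, 316, 316, 316]
t=8: [241, 241, 241, 241]
t=9: [352, 352, 352, 352]
t=10: [188, 188, 188, 188]
t=11: [276, 276, 276, 276]
t=12: [300, 300, 300, 300]
t=13: [265, 265, 265, 265]
t=14: [316, 316, 316, 316]

Answer: [316, 316, 316, 316]
Key observation: This trace re-runs the system from the modified initial state.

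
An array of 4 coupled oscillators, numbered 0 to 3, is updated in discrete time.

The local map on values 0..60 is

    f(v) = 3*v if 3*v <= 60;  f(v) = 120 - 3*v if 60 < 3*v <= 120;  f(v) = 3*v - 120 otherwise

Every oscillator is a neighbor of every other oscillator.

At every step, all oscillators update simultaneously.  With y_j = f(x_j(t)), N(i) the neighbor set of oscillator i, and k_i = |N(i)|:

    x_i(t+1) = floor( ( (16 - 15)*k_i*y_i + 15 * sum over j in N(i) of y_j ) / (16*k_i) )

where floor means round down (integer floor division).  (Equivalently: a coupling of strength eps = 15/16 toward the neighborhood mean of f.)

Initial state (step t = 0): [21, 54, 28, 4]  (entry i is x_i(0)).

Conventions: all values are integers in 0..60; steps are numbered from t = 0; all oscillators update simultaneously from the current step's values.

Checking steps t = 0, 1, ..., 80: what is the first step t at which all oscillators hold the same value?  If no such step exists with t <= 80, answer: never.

Answer: 7
Key observation: Synchronization is absorbing here: once all oscillators are equal they stay equal, and step 7 is the first all-equal step.

Derivation:
t=0: [21, 54, 28, 4]  (not all equal)
t=1: [31, 35, 36, 42]  (not all equal)
t=2: [12, 15, 15, 17]  (not all equal)
t=3: [46, 44, 44, 42]  (not all equal)
t=4: [10, 12, 12, 13]  (not all equal)
t=5: [36, 35, 35, 34]  (not all equal)
t=6: [15, 15, 15, 14]  (not all equal)
t=7: [44, 44, 44, 44]  (all equal)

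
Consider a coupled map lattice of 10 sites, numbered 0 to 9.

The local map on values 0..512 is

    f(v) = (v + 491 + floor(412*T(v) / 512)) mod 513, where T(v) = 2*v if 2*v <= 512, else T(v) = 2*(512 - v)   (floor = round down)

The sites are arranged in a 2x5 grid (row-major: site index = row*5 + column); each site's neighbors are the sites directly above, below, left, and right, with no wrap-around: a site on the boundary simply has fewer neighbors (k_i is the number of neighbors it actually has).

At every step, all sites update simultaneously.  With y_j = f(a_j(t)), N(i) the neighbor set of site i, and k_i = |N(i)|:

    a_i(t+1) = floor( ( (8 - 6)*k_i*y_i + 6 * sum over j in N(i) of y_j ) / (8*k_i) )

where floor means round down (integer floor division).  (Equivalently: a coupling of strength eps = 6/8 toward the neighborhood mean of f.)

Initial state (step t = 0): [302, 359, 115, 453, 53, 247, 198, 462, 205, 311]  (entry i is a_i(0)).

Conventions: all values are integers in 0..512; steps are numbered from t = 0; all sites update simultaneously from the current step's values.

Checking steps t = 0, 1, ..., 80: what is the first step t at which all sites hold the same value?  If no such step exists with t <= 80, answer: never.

Answer: never
Key observation: The state at step 20 reappears at step 25 — the system is in a cycle of period 5 from step 20 on.  No step 0..25 is synchronized, and the cycle repeats forever, so no step up to 80 (or ever) has all sites equal.

Derivation:
t=0: [302, 359, 115, 453, 53, 247, 198, 462, 205, 311]  (not all equal)
t=1: [93, 236, 91, 229, 70, 251, 170, 322, 157, 260]  (not all equal)
t=2: [129, 234, 112, 206, 112, 270, 178, 278, 167, 237]  (not all equal)
t=3: [153, 275, 116, 238, 99, 314, 190, 311, 154, 276]  (not all equal)
t=4: [176, 312, 146, 245, 136, 343, 197, 307, 171, 260]  (not all equal)
t=5: [175, 346, 165, 304, 170, 368, 192, 343, 189, 316]  (not all equal)
t=6: [161, 349, 167, 350, 179, 358, 175, 359, 187, 358]  (not all equal)
t=7: [154, 330, 158, 349, 165, 329, 162, 345, 170, 358]  (not all equal)
t=8: [160, 314, 157, 323, 156, 314, 163, 322, 161, 328]  (not all equal)
t=9: [171, 320, 167, 315, 164, 323, 172, 320, 167, 315]  (not all equal)
t=10: [175, 339, 174, 332, 174, 341, 176, 336, 175, 331]  (not all equal)
t=11: [169, 346, 171, 346, 172, 346, 171, 346, 172, 346]  (not all equal)
t=12: [163, 336, 164, 338, 165, 335, 164, 338, 165, 339]  (not all equal)
t=13: [163, 324, 163, 326, 163, 324, 164, 325, 164, 326]  (not all equal)
t=14: [169, 325, 168, 325, 168, 325, 169, 325, 168, 325]  (not all equal)
t=15: [172, 335, 171, 334, 171, 336, 172, 335, 171, 334]  (not all equal)
t=16: [169, 340, 169, 339, 169, 340, 169, 339, 169, 339]  (not all equal)
t=17: [165, 333, 165, 334, 166, 333, 165, 334, 166, 334]  (not all equal)
t=18: [166, 327, 166, 328, 166, 327, 166, 328, 166, 329]  (not all equal)
t=19: [169, 330, 169, 330, 169, 330, 169, 330, 169, 330]  (not all equal)
t=20: [169, 335, 169, 335, 169, 335, 169, 335, 169, 335]  (not all equal)
t=21: [167, 334, 167, 334, 167, 334, 167, 334, 167, 334]  (not all equal)
t=22: [167, 331, 167, 331, 167, 331, 167, 331, 167, 331]  (not all equal)
t=23: [168, 331, 168, 331, 168, 331, 168, 331, 168, 331]  (not all equal)
t=24: [169, 333, 169, 333, 169, 333, 169, 333, 169, 333]  (not all equal)
t=25: [169, 335, 169, 335, 169, 335, 169, 335, 169, 335]  (not all equal)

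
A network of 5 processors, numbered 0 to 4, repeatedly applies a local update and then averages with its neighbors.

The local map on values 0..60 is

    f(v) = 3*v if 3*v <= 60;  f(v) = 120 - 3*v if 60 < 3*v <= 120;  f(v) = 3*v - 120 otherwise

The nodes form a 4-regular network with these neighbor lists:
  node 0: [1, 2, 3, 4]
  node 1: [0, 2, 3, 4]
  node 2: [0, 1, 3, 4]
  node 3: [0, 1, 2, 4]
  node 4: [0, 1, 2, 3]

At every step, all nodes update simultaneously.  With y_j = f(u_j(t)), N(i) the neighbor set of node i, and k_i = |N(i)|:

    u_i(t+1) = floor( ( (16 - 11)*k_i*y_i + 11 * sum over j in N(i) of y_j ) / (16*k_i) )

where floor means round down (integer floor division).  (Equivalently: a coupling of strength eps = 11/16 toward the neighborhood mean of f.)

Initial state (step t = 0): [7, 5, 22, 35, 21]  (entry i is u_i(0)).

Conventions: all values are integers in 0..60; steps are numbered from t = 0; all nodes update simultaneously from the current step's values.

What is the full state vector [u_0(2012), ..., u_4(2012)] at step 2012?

Answer: [24, 24, 24, 24, 24]
Key observation: The state at step 5, [48, 48, 48, 48, 48], reappears at step 7: the system is in a cycle of period 2 from step 5 on.  Therefore the state at step 2012 equals the state at step 5 + ((2012 - 5) mod 2) = 6, which is [24, 24, 24, 24, 24].

Derivation:
t=0: [7, 5, 22, 35, 21]
t=1: [30, 29, 35, 29, 35]
t=2: [25, 26, 23, 26, 23]
t=3: [46, 45, 46, 45, 46]
t=4: [16, 16, 16, 16, 16]
t=5: [48, 48, 48, 48, 48]
t=6: [24, 24, 24, 24, 24]
t=7: [48, 48, 48, 48, 48]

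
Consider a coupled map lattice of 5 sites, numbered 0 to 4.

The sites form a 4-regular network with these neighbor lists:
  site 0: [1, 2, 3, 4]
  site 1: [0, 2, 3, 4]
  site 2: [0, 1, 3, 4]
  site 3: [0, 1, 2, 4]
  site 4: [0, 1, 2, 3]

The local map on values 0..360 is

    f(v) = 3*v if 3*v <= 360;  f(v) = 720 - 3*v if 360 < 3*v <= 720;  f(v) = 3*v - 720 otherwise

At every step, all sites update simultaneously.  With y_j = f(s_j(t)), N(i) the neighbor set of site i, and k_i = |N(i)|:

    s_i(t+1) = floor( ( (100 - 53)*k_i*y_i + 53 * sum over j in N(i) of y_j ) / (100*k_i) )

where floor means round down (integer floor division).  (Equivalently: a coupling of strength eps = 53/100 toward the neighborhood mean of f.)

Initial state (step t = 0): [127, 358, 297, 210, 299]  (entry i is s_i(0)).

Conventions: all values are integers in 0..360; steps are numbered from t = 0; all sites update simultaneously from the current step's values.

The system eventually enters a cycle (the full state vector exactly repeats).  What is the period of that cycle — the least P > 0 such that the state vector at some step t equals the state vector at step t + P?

Simulating step by step:
t=0: [127, 358, 297, 210, 299]
t=1: [264, 269, 207, 180, 209]
t=2: [94, 99, 103, 131, 101]
t=3: [296, 301, 305, 311, 303]
t=4: [182, 187, 191, 197, 189]
t=5: [159, 154, 150, 144, 152]
t=6: [257, 262, 266, 272, 264]
t=7: [65, 70, 74, 80, 72]
t=8: [209, 214, 218, 224, 216]
t=9: [78, 73, 69, 63, 71]
t=10: [219, 214, 210, 204, 212]
t=11: [77, 82, 86, 92, 84]
t=12: [245, 250, 254, 260, 252]
t=13: [29, 34, 38, 44, 36]
t=14: [101, 106, 110, 116, 108]
t=15: [317, 322, 326, 332, 324]
t=16: [245, 250, 254, 260, 252]

Answer: 4
Key observation: The state at step 12, [245, 250, 254, 260, 252], reappears at step 16 — and no state repeats earlier — so the cycle the system enters has period 4.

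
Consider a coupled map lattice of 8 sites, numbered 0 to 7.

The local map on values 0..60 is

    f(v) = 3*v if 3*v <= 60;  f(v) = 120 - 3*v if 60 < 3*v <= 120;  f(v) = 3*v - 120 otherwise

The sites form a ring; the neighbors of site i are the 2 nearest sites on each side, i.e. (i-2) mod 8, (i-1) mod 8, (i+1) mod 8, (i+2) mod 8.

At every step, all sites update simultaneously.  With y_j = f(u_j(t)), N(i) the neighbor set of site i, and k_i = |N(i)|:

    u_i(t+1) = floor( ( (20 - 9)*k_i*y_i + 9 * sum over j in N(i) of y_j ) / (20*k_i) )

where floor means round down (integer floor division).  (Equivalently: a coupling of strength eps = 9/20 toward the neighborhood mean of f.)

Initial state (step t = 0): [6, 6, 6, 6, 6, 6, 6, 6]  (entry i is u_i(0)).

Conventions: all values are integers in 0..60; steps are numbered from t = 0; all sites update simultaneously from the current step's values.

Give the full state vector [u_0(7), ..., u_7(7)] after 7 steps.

Answer: [42, 42, 42, 42, 42, 42, 42, 42]

Derivation:
t=0: [6, 6, 6, 6, 6, 6, 6, 6]
t=1: [18, 18, 18, 18, 18, 18, 18, 18]
t=2: [54, 54, 54, 54, 54, 54, 54, 54]
t=3: [42, 42, 42, 42, 42, 42, 42, 42]
t=4: [6, 6, 6, 6, 6, 6, 6, 6]
t=5: [18, 18, 18, 18, 18, 18, 18, 18]
t=6: [54, 54, 54, 54, 54, 54, 54, 54]
t=7: [42, 42, 42, 42, 42, 42, 42, 42]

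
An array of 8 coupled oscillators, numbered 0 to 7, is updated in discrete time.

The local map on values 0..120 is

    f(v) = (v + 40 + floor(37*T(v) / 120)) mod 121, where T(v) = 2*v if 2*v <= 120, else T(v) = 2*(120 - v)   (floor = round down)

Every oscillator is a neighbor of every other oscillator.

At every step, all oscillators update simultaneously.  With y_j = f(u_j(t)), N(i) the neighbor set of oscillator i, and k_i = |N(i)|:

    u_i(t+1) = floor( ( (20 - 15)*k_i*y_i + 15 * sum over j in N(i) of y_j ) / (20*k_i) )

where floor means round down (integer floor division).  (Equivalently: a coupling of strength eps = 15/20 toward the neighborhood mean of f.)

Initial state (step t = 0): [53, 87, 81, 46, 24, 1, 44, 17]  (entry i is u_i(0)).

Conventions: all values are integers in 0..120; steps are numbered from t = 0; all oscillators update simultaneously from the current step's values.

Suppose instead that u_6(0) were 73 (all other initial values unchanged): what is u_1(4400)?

Answer: u_1(4400) = 72
Key observation: The state at step 9, [20, 20, 20, 20, 20, 20, 20, 20], reappears at step 11: the system is in a cycle of period 2 from step 9 on.  Therefore the state at step 4400 equals the state at step 9 + ((4400 - 9) mod 2) = 10, which is [72, 72, 72, 72, 72, 72, 72, 72].

Derivation:
t=0: [53, 87, 81, 46, 24, 1, 73, 17]
t=1: [40, 43, 43, 56, 51, 45, 42, 49]
t=2: [86, 87, 87, 73, 71, 87, 87, 88]
t=3: [24, 24, 24, 23, 23, 24, 24, 24]
t=4: [77, 77, 77, 77, 77, 77, 77, 77]
t=5: [22, 22, 22, 22, 22, 22, 22, 22]
t=6: [75, 75, 75, 75, 75, 75, 75, 75]
t=7: [21, 21, 21, 21, 21, 21, 21, 21]
t=8: [73, 73, 73, 73, 73, 73, 73, 73]
t=9: [20, 20, 20, 20, 20, 20, 20, 20]
t=10: [72, 72, 72, 72, 72, 72, 72, 72]
t=11: [20, 20, 20, 20, 20, 20, 20, 20]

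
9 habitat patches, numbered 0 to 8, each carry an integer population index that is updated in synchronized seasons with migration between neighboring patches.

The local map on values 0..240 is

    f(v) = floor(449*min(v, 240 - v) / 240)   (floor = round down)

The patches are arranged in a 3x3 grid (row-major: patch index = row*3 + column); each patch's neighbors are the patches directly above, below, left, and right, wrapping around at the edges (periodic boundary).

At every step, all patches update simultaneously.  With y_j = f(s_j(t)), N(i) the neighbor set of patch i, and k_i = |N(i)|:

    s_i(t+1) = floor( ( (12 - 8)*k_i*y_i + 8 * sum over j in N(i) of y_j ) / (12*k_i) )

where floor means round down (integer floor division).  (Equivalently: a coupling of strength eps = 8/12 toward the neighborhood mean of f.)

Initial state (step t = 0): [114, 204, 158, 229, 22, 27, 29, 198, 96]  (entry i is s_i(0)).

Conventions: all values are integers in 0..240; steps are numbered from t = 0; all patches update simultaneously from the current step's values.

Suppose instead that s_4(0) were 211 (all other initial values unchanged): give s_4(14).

Simulating step by step:
t=0: [114, 204, 158, 229, 211, 27, 29, 198, 96]
t=1: [120, 105, 135, 68, 53, 84, 99, 85, 115]
t=2: [192, 178, 197, 153, 139, 158, 182, 168, 187]
t=3: [107, 120, 102, 143, 156, 139, 116, 129, 112]
t=4: [202, 200, 200, 187, 185, 185, 205, 203, 203]
t=5: [75, 77, 77, 89, 91, 91, 73, 74, 74]
t=6: [145, 146, 146, 158, 159, 159, 142, 144, 144]
t=7: [173, 172, 172, 161, 160, 160, 175, 174, 174]
t=8: [128, 129, 129, 139, 140, 140, 126, 127, 127]
t=9: [205, 204, 204, 195, 194, 194, 207, 206, 206]
t=10: [68, 69, 69, 77, 78, 78, 66, 67, 67]
t=11: [129, 130, 130, 138, 138, 138, 127, 128, 128]
t=12: [204, 203, 203, 196, 195, 195, 206, 205, 205]
t=13: [69, 70, 70, 77, 78, 78, 67, 68, 68]
t=14: [131, 131, 131, 138, 139, 139, 129, 130, 130]

Answer: s_4(14) = 139
Key observation: This trace re-runs the system from the modified initial state.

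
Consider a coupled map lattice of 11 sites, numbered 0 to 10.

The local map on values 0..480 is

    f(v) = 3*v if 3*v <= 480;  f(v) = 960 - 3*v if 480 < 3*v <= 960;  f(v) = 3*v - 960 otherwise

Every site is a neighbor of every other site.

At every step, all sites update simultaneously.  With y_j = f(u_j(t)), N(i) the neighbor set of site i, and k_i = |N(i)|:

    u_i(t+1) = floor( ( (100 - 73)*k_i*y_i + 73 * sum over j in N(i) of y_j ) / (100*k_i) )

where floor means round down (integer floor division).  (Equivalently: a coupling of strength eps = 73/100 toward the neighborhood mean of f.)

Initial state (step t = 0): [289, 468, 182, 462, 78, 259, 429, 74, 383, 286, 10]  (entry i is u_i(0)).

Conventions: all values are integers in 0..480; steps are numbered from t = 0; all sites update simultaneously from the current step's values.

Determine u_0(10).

Answer: u_0(10) = 177

Derivation:
t=0: [289, 468, 182, 462, 78, 259, 429, 74, 383, 286, 10]
t=1: [212, 281, 276, 278, 240, 230, 258, 238, 231, 214, 200]
t=2: [252, 211, 214, 213, 236, 241, 225, 237, 241, 251, 259]
t=3: [246, 270, 268, 269, 255, 252, 262, 254, 252, 246, 241]
t=4: [198, 183, 185, 184, 192, 194, 188, 193, 194, 198, 201]
t=5: [380, 389, 388, 389, 384, 383, 386, 383, 383, 380, 379]
t=6: [189, 194, 194, 194, 192, 191, 193, 191, 191, 189, 189]
t=7: [386, 383, 383, 383, 385, 385, 384, 385, 385, 386, 386]
t=8: [194, 192, 192, 192, 194, 194, 193, 194, 194, 194, 194]
t=9: [379, 380, 380, 380, 379, 379, 380, 379, 379, 379, 379]
t=10: [177, 178, 178, 178, 177, 177, 178, 177, 177, 177, 177]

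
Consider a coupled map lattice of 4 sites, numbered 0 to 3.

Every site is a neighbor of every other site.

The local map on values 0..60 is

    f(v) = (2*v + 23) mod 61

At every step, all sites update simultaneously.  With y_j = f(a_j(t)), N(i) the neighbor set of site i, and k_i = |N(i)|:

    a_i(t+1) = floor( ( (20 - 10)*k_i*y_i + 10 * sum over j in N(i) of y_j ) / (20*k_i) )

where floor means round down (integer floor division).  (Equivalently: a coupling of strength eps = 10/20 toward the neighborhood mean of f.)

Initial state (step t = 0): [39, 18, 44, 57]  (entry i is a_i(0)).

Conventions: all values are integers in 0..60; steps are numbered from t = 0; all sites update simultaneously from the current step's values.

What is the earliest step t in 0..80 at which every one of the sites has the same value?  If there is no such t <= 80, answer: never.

Answer: 15
Key observation: Synchronization is absorbing here: once all sites are equal they stay equal, and step 15 is the first all-equal step.

Derivation:
t=0: [39, 18, 44, 57]  (not all equal)
t=1: [40, 47, 44, 32]  (not all equal)
t=2: [43, 47, 45, 37]  (not all equal)
t=3: [48, 50, 49, 44]  (not all equal)
t=4: [47, 28, 48, 44]  (not all equal)
t=5: [49, 36, 49, 47]  (not all equal)
t=6: [55, 46, 55, 53]  (not all equal)
t=7: [17, 31, 17, 16]  (not all equal)
t=8: [51, 40, 51, 50]  (not all equal)
t=9: [9, 22, 9, 8]  (not all equal)
t=10: [34, 23, 34, 34]  (not all equal)
t=11: [26, 19, 26, 26]  (not all equal)
t=12: [11, 7, 11, 11]  (not all equal)
t=13: [43, 41, 43, 43]  (not all equal)
t=14: [47, 46, 47, 47]  (not all equal)
t=15: [55, 55, 55, 55]  (all equal)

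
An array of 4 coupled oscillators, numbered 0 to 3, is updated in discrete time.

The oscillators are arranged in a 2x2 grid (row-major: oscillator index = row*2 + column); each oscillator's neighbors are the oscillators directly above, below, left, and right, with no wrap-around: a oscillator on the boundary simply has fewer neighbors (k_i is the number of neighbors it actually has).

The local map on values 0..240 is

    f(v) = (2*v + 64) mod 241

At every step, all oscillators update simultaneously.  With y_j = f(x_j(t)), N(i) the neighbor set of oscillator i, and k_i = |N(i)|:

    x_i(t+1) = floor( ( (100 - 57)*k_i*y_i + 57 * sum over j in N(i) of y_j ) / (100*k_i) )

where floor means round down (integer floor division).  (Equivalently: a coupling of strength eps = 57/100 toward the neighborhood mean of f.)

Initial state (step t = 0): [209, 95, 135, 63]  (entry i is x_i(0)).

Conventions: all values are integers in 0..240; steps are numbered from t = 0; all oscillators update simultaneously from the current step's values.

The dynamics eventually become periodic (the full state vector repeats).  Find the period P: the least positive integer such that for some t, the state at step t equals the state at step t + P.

Answer: 24
Key observation: The state at step 18, [15, 8, 15, 8], reappears at step 42 — and no state repeats earlier — so the cycle the system enters has period 24.

Derivation:
t=0: [209, 95, 135, 63]
t=1: [30, 59, 94, 111]
t=2: [108, 126, 52, 74]
t=3: [86, 103, 143, 160]
t=4: [140, 120, 154, 100]
t=5: [99, 63, 92, 65]
t=6: [65, 142, 64, 139]
t=7: [168, 130, 166, 128]
t=8: [136, 103, 134, 101]
t=9: [75, 46, 73, 44]
t=10: [196, 171, 194, 169]
t=11: [199, 178, 197, 176]
t=12: [207, 189, 206, 188]
t=13: [226, 210, 225, 209]
t=14: [24, 10, 23, 9]
t=15: [103, 91, 102, 90]
t=16: [21, 11, 20, 10]
t=17: [99, 91, 98, 90]
t=18: [15, 8, 15, 8]
t=19: [90, 83, 90, 83]
t=20: [67, 165, 67, 165]
t=21: [185, 165, 185, 165]
t=22: [181, 164, 181, 164]
t=23: [175, 160, 175, 160]
t=24: [164, 151, 164, 151]
t=25: [143, 132, 143, 132]
t=26: [102, 93, 102, 93]
t=27: [21, 14, 21, 14]
t=28: [102, 95, 102, 95]
t=29: [23, 16, 23, 16]
t=30: [106, 99, 106, 99]
t=31: [31, 24, 31, 24]
t=32: [122, 115, 122, 115]
t=33: [63, 56, 63, 56]
t=34: [186, 179, 186, 179]
t=35: [191, 184, 191, 184]
t=36: [201, 194, 201, 194]
t=37: [221, 214, 221, 214]
t=38: [20, 13, 20, 13]
t=39: [100, 93, 100, 93]
t=40: [19, 12, 19, 12]
t=41: [98, 91, 98, 91]
t=42: [15, 8, 15, 8]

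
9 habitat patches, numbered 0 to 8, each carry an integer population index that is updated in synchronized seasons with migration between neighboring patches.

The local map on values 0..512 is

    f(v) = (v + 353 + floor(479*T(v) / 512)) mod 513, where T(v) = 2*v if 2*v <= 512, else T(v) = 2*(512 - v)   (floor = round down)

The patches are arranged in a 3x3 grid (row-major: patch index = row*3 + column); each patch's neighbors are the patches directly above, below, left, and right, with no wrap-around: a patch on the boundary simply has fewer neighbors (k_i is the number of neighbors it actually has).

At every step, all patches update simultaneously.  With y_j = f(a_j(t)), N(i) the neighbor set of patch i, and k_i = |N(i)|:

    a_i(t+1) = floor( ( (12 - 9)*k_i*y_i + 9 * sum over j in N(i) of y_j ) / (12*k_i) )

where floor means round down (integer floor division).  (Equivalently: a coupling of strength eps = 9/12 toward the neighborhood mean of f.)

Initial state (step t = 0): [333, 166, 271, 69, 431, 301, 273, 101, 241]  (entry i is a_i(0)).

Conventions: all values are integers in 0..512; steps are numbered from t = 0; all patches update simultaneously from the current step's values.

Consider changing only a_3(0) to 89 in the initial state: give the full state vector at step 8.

Simulating step by step:
t=0: [333, 166, 271, 89, 431, 301, 273, 101, 241]
t=1: [280, 323, 138, 267, 210, 127, 95, 154, 61]
t=2: [30, 180, 136, 161, 211, 224, 153, 212, 186]
t=3: [356, 367, 372, 366, 409, 383, 351, 386, 442]
t=4: [480, 469, 471, 474, 463, 447, 475, 451, 449]
t=5: [385, 387, 395, 385, 396, 398, 392, 397, 406]
t=6: [461, 457, 454, 458, 455, 450, 456, 451, 449]
t=7: [398, 399, 402, 399, 401, 403, 401, 403, 405]
t=8: [450, 449, 447, 449, 448, 446, 448, 446, 445]

Answer: [450, 449, 447, 449, 448, 446, 448, 446, 445]
Key observation: This trace re-runs the system from the modified initial state.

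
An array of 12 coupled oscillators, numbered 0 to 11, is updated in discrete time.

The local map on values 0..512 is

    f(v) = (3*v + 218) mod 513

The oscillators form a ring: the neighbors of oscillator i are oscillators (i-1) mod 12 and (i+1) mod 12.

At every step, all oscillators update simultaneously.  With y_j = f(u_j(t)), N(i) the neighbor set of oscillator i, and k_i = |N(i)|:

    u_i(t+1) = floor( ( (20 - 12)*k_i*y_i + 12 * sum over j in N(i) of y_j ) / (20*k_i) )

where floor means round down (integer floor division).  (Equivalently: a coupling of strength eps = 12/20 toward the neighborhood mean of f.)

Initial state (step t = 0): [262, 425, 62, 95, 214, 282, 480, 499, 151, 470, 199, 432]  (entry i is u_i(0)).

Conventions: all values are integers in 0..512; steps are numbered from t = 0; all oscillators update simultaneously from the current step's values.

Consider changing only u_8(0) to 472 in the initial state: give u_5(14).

Answer: u_5(14) = 146
Key observation: This trace re-runs the system from the modified initial state.

Derivation:
t=0: [262, 425, 62, 95, 214, 282, 480, 499, 472, 470, 199, 432]
t=1: [482, 455, 452, 426, 301, 155, 111, 134, 117, 154, 293, 433]
t=2: [210, 65, 168, 227, 230, 107, 98, 71, 104, 104, 225, 255]
t=3: [398, 328, 323, 335, 281, 282, 341, 331, 141, 125, 298, 402]
t=4: [326, 234, 176, 137, 84, 90, 152, 176, 130, 96, 177, 300]
t=5: [217, 283, 250, 257, 369, 384, 280, 170, 259, 301, 273, 158]
t=6: [208, 259, 337, 416, 365, 236, 180, 240, 285, 185, 86, 181]
t=7: [350, 352, 357, 323, 370, 324, 349, 257, 224, 260, 342, 340]
t=8: [234, 250, 227, 233, 218, 227, 287, 375, 439, 372, 296, 222]
t=9: [410, 419, 412, 385, 380, 278, 232, 295, 391, 299, 235, 294]
t=10: [325, 434, 410, 366, 244, 230, 191, 260, 195, 268, 212, 279]
t=11: [223, 374, 404, 373, 380, 372, 375, 364, 414, 392, 297, 164]
t=12: [302, 359, 349, 345, 318, 317, 304, 338, 369, 302, 202, 215]
t=13: [224, 208, 244, 206, 169, 132, 146, 203, 210, 222, 258, 262]
t=14: [396, 375, 370, 323, 212, 146, 181, 269, 339, 392, 450, 453]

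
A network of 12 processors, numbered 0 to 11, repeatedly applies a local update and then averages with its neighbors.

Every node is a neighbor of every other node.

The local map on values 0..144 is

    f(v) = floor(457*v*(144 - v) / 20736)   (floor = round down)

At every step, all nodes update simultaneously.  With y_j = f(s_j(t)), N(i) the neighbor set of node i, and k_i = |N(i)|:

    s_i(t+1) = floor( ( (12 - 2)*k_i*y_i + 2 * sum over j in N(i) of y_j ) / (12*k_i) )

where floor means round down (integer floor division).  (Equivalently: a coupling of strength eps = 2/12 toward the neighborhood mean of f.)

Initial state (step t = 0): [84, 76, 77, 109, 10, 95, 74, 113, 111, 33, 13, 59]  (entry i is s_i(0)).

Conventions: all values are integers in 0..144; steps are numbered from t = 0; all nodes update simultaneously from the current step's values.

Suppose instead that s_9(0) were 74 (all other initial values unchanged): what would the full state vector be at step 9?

Simulating step by step:
t=0: [84, 76, 77, 109, 10, 95, 74, 113, 111, 74, 13, 59]
t=1: [107, 108, 108, 85, 40, 99, 109, 79, 81, 109, 46, 106]
t=2: [88, 86, 86, 107, 91, 97, 85, 109, 108, 85, 98, 89]
t=3: [106, 107, 107, 89, 105, 100, 108, 87, 87, 108, 99, 105]
t=4: [89, 88, 88, 104, 90, 95, 86, 106, 106, 86, 97, 90]
t=5: [106, 106, 106, 93, 106, 102, 107, 90, 90, 107, 100, 106]
t=6: [89, 89, 89, 102, 89, 93, 88, 104, 104, 88, 95, 89]
t=7: [106, 106, 106, 95, 106, 103, 107, 93, 93, 107, 102, 106]
t=8: [88, 88, 88, 100, 88, 92, 88, 101, 101, 88, 93, 88]
t=9: [107, 107, 107, 97, 107, 104, 107, 96, 96, 107, 104, 107]

Answer: [107, 107, 107, 97, 107, 104, 107, 96, 96, 107, 104, 107]
Key observation: This trace re-runs the system from the modified initial state.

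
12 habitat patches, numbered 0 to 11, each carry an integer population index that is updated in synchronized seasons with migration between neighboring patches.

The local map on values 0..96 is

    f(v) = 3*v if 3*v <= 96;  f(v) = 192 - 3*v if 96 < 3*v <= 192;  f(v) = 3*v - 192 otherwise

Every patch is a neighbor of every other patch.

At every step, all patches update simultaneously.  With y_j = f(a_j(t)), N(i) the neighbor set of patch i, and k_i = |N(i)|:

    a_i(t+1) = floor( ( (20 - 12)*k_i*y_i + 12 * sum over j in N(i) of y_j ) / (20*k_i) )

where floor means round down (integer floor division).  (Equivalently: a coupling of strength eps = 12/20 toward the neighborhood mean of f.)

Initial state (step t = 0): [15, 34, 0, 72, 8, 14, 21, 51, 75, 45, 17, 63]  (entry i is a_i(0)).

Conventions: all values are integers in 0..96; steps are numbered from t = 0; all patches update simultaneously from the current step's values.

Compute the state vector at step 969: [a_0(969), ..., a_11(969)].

Simulating step by step:
t=0: [15, 34, 0, 72, 8, 14, 21, 51, 75, 45, 17, 63]
t=1: [41, 56, 25, 33, 33, 40, 47, 39, 37, 45, 43, 26]
t=2: [69, 53, 71, 77, 77, 70, 62, 71, 73, 65, 67, 72]
t=3: [19, 25, 21, 27, 27, 20, 15, 21, 23, 14, 17, 22]
t=4: [60, 66, 62, 69, 69, 61, 56, 62, 64, 55, 58, 63]
t=5: [11, 9, 9, 12, 12, 10, 15, 9, 7, 17, 13, 8]
t=6: [33, 30, 30, 34, 34, 31, 37, 30, 28, 39, 35, 29]
t=7: [89, 88, 88, 88, 88, 89, 85, 88, 86, 83, 87, 87]
t=8: [71, 70, 70, 70, 70, 71, 67, 70, 68, 65, 69, 69]
t=9: [17, 16, 16, 16, 16, 17, 13, 16, 14, 11, 15, 15]
t=10: [47, 46, 46, 46, 46, 47, 43, 46, 44, 41, 45, 45]
t=11: [54, 55, 55, 55, 55, 54, 58, 55, 57, 60, 56, 56]
t=12: [26, 25, 25, 25, 25, 26, 22, 25, 23, 20, 24, 24]
t=13: [74, 73, 73, 73, 73, 74, 70, 73, 71, 68, 72, 72]
t=14: [26, 25, 25, 25, 25, 26, 22, 25, 23, 20, 24, 24]

Answer: [74, 73, 73, 73, 73, 74, 70, 73, 71, 68, 72, 72]
Key observation: The state at step 12, [26, 25, 25, 25, 25, 26, 22, 25, 23, 20, 24, 24], reappears at step 14: the system is in a cycle of period 2 from step 12 on.  Therefore the state at step 969 equals the state at step 12 + ((969 - 12) mod 2) = 13, which is [74, 73, 73, 73, 73, 74, 70, 73, 71, 68, 72, 72].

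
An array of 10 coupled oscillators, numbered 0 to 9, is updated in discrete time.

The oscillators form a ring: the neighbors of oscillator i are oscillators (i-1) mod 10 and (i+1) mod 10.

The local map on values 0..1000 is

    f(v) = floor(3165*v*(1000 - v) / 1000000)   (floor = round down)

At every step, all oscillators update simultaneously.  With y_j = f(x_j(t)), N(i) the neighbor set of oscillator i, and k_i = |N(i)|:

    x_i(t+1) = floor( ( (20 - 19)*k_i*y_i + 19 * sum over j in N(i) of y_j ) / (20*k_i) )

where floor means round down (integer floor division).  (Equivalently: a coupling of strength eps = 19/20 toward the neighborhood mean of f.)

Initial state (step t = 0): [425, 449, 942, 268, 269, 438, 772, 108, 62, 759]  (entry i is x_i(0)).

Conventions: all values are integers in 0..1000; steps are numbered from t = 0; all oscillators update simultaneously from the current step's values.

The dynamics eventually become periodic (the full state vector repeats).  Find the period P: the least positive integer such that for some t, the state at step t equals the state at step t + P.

Simulating step by step:
t=0: [425, 449, 942, 268, 269, 438, 772, 108, 62, 759]
t=1: [685, 488, 675, 408, 695, 598, 542, 367, 428, 483]
t=2: [784, 693, 772, 686, 757, 729, 749, 777, 763, 731]
t=3: [641, 552, 671, 575, 649, 590, 586, 581, 584, 556]
t=4: [778, 716, 773, 712, 766, 744, 767, 767, 775, 749]
t=5: [615, 555, 641, 565, 622, 567, 582, 558, 578, 550]
t=6: [780, 740, 776, 738, 775, 757, 778, 770, 780, 761]
t=7: [589, 549, 606, 553, 594, 550, 569, 545, 566, 544]
t=8: [783, 761, 781, 760, 781, 770, 783, 776, 784, 772]
t=9: [564, 540, 574, 542, 567, 540, 554, 536, 552, 537]
t=10: [785, 776, 784, 775, 785, 779, 786, 782, 786, 780]
t=11: [545, 535, 549, 535, 546, 533, 541, 532, 540, 533]
t=12: [786, 783, 786, 783, 786, 784, 787, 785, 787, 785]
t=13: [535, 532, 536, 532, 535, 531, 534, 530, 533, 531]
t=14: [787, 787, 787, 787, 787, 787, 787, 787, 787, 787]
t=15: [530, 530, 530, 530, 530, 530, 530, 530, 530, 530]
t=16: [788, 788, 788, 788, 788, 788, 788, 788, 788, 788]
t=17: [528, 528, 528, 528, 528, 528, 528, 528, 528, 528]
t=18: [788, 788, 788, 788, 788, 788, 788, 788, 788, 788]

Answer: 2
Key observation: The state at step 16, [788, 788, 788, 788, 788, 788, 788, 788, 788, 788], reappears at step 18 — and no state repeats earlier — so the cycle the system enters has period 2.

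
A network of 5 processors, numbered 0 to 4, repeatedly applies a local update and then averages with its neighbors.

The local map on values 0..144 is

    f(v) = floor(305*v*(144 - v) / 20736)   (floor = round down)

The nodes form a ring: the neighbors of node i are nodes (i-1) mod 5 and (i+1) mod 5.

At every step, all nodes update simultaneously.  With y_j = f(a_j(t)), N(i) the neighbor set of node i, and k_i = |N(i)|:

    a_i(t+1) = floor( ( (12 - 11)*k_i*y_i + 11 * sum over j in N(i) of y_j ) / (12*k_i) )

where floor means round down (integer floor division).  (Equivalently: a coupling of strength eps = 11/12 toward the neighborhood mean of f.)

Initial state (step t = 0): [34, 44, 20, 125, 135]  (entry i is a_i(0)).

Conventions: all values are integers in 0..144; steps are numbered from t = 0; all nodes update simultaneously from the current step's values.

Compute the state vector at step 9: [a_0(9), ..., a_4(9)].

Answer: [76, 76, 76, 76, 76]

Derivation:
t=0: [34, 44, 20, 125, 135]
t=1: [41, 47, 47, 27, 42]
t=2: [64, 64, 57, 63, 54]
t=3: [73, 73, 74, 71, 74]
t=4: [76, 76, 76, 76, 76]
t=5: [76, 76, 76, 76, 76]
t=6: [76, 76, 76, 76, 76]
t=7: [76, 76, 76, 76, 76]
t=8: [76, 76, 76, 76, 76]
t=9: [76, 76, 76, 76, 76]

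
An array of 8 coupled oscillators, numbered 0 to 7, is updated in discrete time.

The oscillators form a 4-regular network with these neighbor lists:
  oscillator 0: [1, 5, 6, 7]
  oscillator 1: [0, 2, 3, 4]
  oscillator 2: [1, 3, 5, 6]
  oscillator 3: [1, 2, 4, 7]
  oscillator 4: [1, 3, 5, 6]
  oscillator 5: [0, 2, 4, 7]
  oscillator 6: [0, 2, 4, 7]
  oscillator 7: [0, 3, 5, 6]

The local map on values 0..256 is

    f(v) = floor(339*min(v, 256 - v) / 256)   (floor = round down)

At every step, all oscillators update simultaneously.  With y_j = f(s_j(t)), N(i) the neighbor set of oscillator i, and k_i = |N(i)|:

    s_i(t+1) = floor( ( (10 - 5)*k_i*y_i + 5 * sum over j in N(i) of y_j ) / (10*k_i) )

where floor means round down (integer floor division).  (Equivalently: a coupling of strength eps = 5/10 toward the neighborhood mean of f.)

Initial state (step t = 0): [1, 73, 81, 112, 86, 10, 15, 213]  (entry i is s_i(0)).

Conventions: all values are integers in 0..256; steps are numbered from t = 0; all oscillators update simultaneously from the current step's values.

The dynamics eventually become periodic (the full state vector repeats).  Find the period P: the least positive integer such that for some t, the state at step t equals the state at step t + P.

Simulating step by step:
t=0: [1, 73, 81, 112, 86, 10, 15, 213]
t=1: [23, 94, 88, 120, 91, 41, 44, 50]
t=2: [52, 115, 107, 132, 109, 68, 70, 70]
t=3: [87, 140, 132, 148, 134, 100, 101, 97]
t=4: [125, 149, 152, 147, 150, 137, 137, 129]
t=5: [160, 143, 143, 145, 144, 154, 154, 161]
t=6: [131, 145, 145, 144, 144, 136, 136, 130]
t=7: [161, 148, 149, 149, 150, 157, 157, 161]
t=8: [128, 139, 138, 139, 138, 131, 131, 128]
t=9: [166, 156, 157, 156, 157, 163, 163, 166]
t=10: [121, 130, 129, 130, 129, 124, 124, 121]
t=11: [161, 165, 166, 165, 166, 164, 164, 161]
t=12: [123, 120, 119, 120, 119, 121, 121, 123]
t=13: [161, 158, 158, 158, 158, 159, 159, 161]
t=14: [126, 128, 128, 128, 128, 127, 127, 126]
t=15: [166, 168, 168, 168, 168, 167, 167, 166]
t=16: [118, 116, 116, 116, 116, 117, 117, 118]
t=17: [155, 153, 153, 153, 153, 154, 154, 155]
t=18: [133, 135, 135, 135, 135, 134, 134, 133]
t=19: [161, 160, 160, 160, 160, 161, 161, 161]
t=20: [125, 126, 126, 126, 126, 125, 125, 125]
t=21: [165, 165, 165, 165, 165, 165, 165, 165]
t=22: [120, 120, 120, 120, 120, 120, 120, 120]
t=23: [158, 158, 158, 158, 158, 158, 158, 158]
t=24: [129, 129, 129, 129, 129, 129, 129, 129]
t=25: [168, 168, 168, 168, 168, 168, 168, 168]
t=26: [116, 116, 116, 116, 116, 116, 116, 116]
t=27: [153, 153, 153, 153, 153, 153, 153, 153]
t=28: [136, 136, 136, 136, 136, 136, 136, 136]
t=29: [158, 158, 158, 158, 158, 158, 158, 158]

Answer: 6
Key observation: The state at step 23, [158, 158, 158, 158, 158, 158, 158, 158], reappears at step 29 — and no state repeats earlier — so the cycle the system enters has period 6.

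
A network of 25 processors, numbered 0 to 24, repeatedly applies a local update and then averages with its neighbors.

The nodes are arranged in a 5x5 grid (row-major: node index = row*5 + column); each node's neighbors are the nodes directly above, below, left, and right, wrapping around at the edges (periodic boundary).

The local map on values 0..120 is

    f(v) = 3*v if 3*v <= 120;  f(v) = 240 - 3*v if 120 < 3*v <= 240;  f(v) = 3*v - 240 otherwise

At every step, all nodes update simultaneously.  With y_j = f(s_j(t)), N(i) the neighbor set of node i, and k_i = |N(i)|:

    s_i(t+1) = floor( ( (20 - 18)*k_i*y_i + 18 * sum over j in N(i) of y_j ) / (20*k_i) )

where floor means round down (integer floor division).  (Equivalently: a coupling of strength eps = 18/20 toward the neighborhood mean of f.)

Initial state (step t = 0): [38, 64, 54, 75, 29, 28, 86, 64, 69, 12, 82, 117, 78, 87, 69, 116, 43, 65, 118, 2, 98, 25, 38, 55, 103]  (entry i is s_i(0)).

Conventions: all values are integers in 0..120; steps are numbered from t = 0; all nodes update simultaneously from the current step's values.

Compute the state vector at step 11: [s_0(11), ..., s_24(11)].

Answer: [84, 82, 84, 49, 81, 94, 98, 59, 72, 77, 104, 77, 71, 71, 92, 84, 79, 68, 67, 97, 88, 84, 64, 81, 65]

Derivation:
t=0: [38, 64, 54, 75, 29, 28, 86, 64, 69, 12, 82, 117, 78, 87, 69, 116, 43, 65, 118, 2, 98, 25, 38, 55, 103]
t=1: [72, 68, 58, 62, 61, 47, 67, 35, 30, 56, 76, 42, 51, 43, 18, 50, 87, 82, 44, 73, 87, 81, 72, 77, 56]
t=2: [50, 33, 55, 55, 55, 42, 83, 73, 85, 74, 81, 47, 84, 87, 54, 25, 50, 54, 43, 75, 44, 23, 21, 58, 31]
t=3: [98, 64, 65, 59, 69, 38, 75, 27, 31, 65, 82, 35, 50, 50, 20, 56, 81, 69, 51, 81, 84, 87, 71, 83, 68]
t=4: [51, 35, 53, 46, 47, 38, 79, 62, 72, 72, 79, 36, 78, 83, 38, 12, 52, 49, 39, 57, 42, 22, 27, 48, 16]
t=5: [105, 63, 85, 77, 68, 37, 86, 31, 44, 81, 84, 32, 60, 59, 35, 64, 76, 74, 71, 77, 64, 93, 83, 87, 89]
t=6: [62, 38, 37, 41, 29, 35, 80, 54, 48, 81, 82, 32, 66, 73, 30, 23, 46, 26, 27, 47, 47, 30, 21, 18, 28]
t=7: [96, 68, 94, 90, 66, 24, 88, 63, 58, 85, 81, 43, 65, 71, 38, 75, 85, 72, 64, 82, 76, 94, 81, 83, 84]
t=8: [41, 38, 31, 38, 27, 27, 63, 44, 34, 67, 70, 30, 52, 64, 22, 9, 44, 27, 19, 43, 27, 19, 26, 21, 16]
t=9: [92, 82, 102, 87, 79, 61, 93, 85, 79, 78, 62, 70, 81, 74, 57, 76, 68, 81, 73, 55, 64, 91, 73, 73, 80]
t=10: [29, 39, 20, 23, 14, 36, 28, 26, 13, 30, 43, 32, 15, 23, 41, 49, 21, 18, 28, 30, 23, 28, 29, 16, 33]
t=11: [84, 82, 84, 49, 81, 94, 98, 59, 72, 77, 104, 77, 71, 71, 92, 84, 79, 68, 67, 97, 88, 84, 64, 81, 65]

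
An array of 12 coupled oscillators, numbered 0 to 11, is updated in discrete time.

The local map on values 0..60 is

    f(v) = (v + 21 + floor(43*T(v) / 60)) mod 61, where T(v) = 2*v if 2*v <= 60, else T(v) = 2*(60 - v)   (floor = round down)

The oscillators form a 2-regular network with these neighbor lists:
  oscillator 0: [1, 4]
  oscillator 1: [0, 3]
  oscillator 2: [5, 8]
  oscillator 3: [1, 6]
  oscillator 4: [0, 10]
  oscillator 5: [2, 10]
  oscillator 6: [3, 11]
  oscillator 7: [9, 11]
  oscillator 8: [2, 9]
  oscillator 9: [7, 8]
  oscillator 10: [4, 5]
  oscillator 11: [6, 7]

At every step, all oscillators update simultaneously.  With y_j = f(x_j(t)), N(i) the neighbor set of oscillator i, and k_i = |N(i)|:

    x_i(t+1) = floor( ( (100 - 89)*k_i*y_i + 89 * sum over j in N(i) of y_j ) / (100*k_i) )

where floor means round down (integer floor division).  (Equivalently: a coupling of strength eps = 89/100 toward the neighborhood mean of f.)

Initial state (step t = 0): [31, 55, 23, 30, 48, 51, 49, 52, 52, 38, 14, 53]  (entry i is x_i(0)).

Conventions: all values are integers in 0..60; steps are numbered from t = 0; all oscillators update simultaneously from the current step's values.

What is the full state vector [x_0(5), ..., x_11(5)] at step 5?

Simulating step by step:
t=0: [31, 55, 23, 30, 48, 51, 49, 52, 52, 38, 14, 53]
t=1: [24, 31, 22, 24, 41, 33, 27, 25, 22, 23, 27, 23]
t=2: [28, 19, 21, 27, 22, 20, 17, 15, 13, 16, 29, 21]
t=3: [11, 24, 27, 5, 27, 19, 16, 37, 36, 54, 12, 27]
t=4: [24, 37, 18, 37, 45, 34, 32, 24, 24, 28, 19, 41]
t=5: [26, 24, 22, 30, 13, 7, 28, 26, 15, 19, 26, 25]

Answer: [26, 24, 22, 30, 13, 7, 28, 26, 15, 19, 26, 25]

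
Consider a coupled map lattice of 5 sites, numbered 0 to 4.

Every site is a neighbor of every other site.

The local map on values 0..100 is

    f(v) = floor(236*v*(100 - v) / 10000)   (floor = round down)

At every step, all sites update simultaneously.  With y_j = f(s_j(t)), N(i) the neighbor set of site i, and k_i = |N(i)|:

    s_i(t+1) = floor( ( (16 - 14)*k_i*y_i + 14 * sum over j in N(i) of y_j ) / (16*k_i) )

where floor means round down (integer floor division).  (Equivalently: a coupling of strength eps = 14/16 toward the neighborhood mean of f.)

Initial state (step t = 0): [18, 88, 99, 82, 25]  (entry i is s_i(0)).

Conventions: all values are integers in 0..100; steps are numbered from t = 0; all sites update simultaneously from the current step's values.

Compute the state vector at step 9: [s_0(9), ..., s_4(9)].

Simulating step by step:
t=0: [18, 88, 99, 82, 25]
t=1: [27, 27, 30, 27, 26]
t=2: [46, 46, 46, 46, 46]
t=3: [58, 58, 58, 58, 58]
t=4: [57, 57, 57, 57, 57]
t=5: [57, 57, 57, 57, 57]
t=6: [57, 57, 57, 57, 57]
t=7: [57, 57, 57, 57, 57]
t=8: [57, 57, 57, 57, 57]
t=9: [57, 57, 57, 57, 57]

Answer: [57, 57, 57, 57, 57]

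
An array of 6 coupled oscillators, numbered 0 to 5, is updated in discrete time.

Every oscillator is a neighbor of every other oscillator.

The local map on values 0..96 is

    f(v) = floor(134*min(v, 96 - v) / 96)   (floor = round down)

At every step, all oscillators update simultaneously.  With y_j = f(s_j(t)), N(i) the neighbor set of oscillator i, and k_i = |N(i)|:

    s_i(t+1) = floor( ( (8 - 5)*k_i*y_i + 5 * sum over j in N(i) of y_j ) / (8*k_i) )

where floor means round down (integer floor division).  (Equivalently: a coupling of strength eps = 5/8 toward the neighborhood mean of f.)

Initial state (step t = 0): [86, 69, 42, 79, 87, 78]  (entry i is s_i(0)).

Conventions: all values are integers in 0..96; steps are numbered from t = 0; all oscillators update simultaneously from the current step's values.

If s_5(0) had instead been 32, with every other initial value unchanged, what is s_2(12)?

Answer: s_2(12) = 40
Key observation: This trace re-runs the system from the modified initial state.

Derivation:
t=0: [86, 69, 42, 79, 87, 32]
t=1: [26, 32, 37, 29, 26, 34]
t=2: [40, 42, 44, 41, 40, 43]
t=3: [57, 57, 58, 57, 57, 58]
t=4: [53, 53, 53, 53, 53, 53]
t=5: [60, 60, 60, 60, 60, 60]
t=6: [50, 50, 50, 50, 50, 50]
t=7: [64, 64, 64, 64, 64, 64]
t=8: [44, 44, 44, 44, 44, 44]
t=9: [61, 61, 61, 61, 61, 61]
t=10: [48, 48, 48, 48, 48, 48]
t=11: [67, 67, 67, 67, 67, 67]
t=12: [40, 40, 40, 40, 40, 40]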